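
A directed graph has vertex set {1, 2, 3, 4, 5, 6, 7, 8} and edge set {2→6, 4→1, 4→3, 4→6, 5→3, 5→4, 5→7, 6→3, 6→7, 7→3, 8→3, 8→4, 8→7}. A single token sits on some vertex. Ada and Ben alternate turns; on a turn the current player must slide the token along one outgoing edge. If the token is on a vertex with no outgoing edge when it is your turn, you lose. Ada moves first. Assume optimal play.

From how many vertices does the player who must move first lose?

Work bottom-up. With no move the player to move loses. Otherwise the position is W if at least one move leads to an L position for the opponent, and L if every move leads to a W.
Every edge goes from a vertex to one that appears earlier in the order 1, 3, 7, 6, 4, 2, 5, 8, so processing vertices in that order labels each vertex after all of its successors.
1: no outgoing edge → L
3: no outgoing edge → L
7: reaches L-position 3 → W
6: reaches L-position 3 → W
4: reaches L-position 3 → W
2: only reaches 6(W), which is W → L
5: reaches L-position 3 → W
8: reaches L-position 3 → W
The L vertices are 1, 2, 3; that is 3 in all.

3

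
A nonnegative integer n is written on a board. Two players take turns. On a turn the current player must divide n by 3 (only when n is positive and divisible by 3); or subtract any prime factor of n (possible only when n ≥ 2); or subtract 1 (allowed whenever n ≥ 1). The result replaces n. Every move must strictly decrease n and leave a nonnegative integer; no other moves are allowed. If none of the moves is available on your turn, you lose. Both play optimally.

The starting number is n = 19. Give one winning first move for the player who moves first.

Positions with no move are L. A position that does have a move is losing for the player to move precisely when every available move leads to a winning position for the opponent. Fill in the labels:
n=0: no move → L
n=1: reaches L-position 0 → W
n=2: reaches L-position 0 → W
n=3: reaches L-position 0 → W
n=4: only reaches 2(W), 3(W), all W → L
n=5: reaches L-position 0 → W
n=6: reaches L-position 4 → W
n=7: reaches L-position 0 → W
n=8: only reaches 6(W), 7(W), all W → L
n=9: reaches L-position 8 → W
n=10: reaches L-position 8 → W
n=11: reaches L-position 0 → W
n=12: reaches L-position 4 → W
n=13: reaches L-position 0 → W
n=14: only reaches 7(W), 12(W), 13(W), all W → L
n=15: reaches L-position 14 → W
n=16: reaches L-position 14 → W
n=17: reaches L-position 0 → W
n=18: only reaches 6(W), 15(W), 16(W), 17(W), all W → L
n=19: reaches L-position 0 → W
From 19, the L positions reachable in one move are: 0, 18. Any move reaching one of these is winning.

Move to 0.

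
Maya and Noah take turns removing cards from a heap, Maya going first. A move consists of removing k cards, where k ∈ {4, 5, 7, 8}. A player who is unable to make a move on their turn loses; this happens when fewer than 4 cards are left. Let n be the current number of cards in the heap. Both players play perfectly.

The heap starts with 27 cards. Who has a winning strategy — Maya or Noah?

Classify positions by backward induction: terminal positions (no move available) are L. From any other position, the mover wins iff some move reaches an L.
n=0: no move → L
n=1: no move → L
n=2: no move → L
n=3: no move → L
n=4: W (go to 0, an L position)
n=5: W (go to 1, an L position)
n=6: W (go to 2, an L position)
n=7: W (go to 3, an L position)
n=8: W (go to 3, an L position)
n=9: W (go to 2, an L position)
n=10: W (go to 3, an L position)
n=11: W (go to 3, an L position)
n=12: L (options 8(W), 7(W), 5(W), 4(W) are all W)
n=13: L (options 9(W), 8(W), 6(W), 5(W) are all W)
n=14: L (options 10(W), 9(W), 7(W), 6(W) are all W)
n=15: L (options 11(W), 10(W), 8(W), 7(W) are all W)
n=16: W (go to 12, an L position)
n=17: W (go to 13, an L position)
n=18: W (go to 14, an L position)
n=19: W (go to 15, an L position)
n=20: W (go to 15, an L position)
n=21: W (go to 14, an L position)
n=22: W (go to 15, an L position)
n=23: W (go to 15, an L position)
n=24: L (options 20(W), 19(W), 17(W), 16(W) are all W)
n=25: L (options 21(W), 20(W), 18(W), 17(W) are all W)
n=26: L (options 22(W), 21(W), 19(W), 18(W) are all W)
n=27: L (options 23(W), 22(W), 20(W), 19(W) are all W)
Every move from 27 reaches a W position, so the mover loses.

Noah wins.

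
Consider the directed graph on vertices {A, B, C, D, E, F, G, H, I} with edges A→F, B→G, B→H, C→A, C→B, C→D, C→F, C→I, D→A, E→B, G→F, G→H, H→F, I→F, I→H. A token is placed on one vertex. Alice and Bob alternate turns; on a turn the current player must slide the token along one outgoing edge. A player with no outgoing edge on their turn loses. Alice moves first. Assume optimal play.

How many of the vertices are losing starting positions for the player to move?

Use the standard recursion: the mover loses at a terminal position; elsewhere, the mover wins exactly when some move hands the opponent an L position.
Every edge goes from a vertex to one that appears earlier in the order F, H, I, A, G, B, D, C, E, so processing vertices in that order labels each vertex after all of its successors.
F: no outgoing edge → L
H: reaches L-position F → W
I: reaches L-position F → W
A: reaches L-position F → W
G: reaches L-position F → W
B: only reaches G(W), H(W), all W → L
D: only reaches A(W), which is W → L
C: reaches L-position D → W
E: reaches L-position B → W
The L vertices are B, D, F; that is 3 in all.

3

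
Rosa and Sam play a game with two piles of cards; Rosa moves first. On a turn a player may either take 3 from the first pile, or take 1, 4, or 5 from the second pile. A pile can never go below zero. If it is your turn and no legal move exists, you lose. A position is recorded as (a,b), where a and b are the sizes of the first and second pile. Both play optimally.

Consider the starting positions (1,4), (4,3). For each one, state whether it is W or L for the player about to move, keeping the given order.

Work bottom-up. With no move the player to move loses. Otherwise the position is W if at least one move leads to an L position for the opponent, and L if every move leads to a W.
No move ever increases a pile, so every position that can arise here has a ≤ 4 and b ≤ 4; it is enough to label the cells with 0 ≤ a ≤ 4 and 0 ≤ b ≤ 4.
Every move lowers a or b (never raises either), so fill the grid row by row in increasing a, and left to right within a row: each cell's successors are then already labelled.
      b=0  b=1  b=2  b=3  b=4
a=0:    L    W    L    W    W
a=1:    L    W    L    W    W
a=2:    L    W    L    W    W
a=3:    W    L    W    L    W
a=4:    W    L    W    L    W
Cells with no legal move (terminal, hence L): (0,0), (1,0), (2,0).
The remaining L cells, each justified by listing all of its moves:
(0,2): →(0,1)(W) only, which is W, so L
(1,2): →(1,1)(W) only, which is W, so L
(2,2): →(2,1)(W) only, which is W, so L
(3,1): →(0,1)(W), (3,0)(W) — all W, so L
(3,3): →(0,3)(W), (3,2)(W) — all W, so L
(4,1): →(1,1)(W), (4,0)(W) — all W, so L
(4,3): →(1,3)(W), (4,2)(W) — all W, so L
Every other cell has at least one move into one of the L cells above, so it is W.
(1,4): the move to (1,0) reaches an L cell, so W
(4,3): one of the L cells justified above, so L

(1,4): W, (4,3): L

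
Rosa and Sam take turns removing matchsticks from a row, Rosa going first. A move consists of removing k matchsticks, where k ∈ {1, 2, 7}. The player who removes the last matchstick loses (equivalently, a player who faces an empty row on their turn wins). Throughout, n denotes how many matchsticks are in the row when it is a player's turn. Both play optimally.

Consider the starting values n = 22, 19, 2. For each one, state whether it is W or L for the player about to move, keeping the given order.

22: L, 19: L, 2: W

Positions with no move are W. A position that does have a move is losing for the player to move precisely when every available move leads to a winning position for the opponent. Fill in the labels:
n=0: no move; the opponent has just taken the last matchstick and therefore loses → W
n=1: L (sole option 0(W) is W)
n=2: W (go to 1, an L position)
n=3: W (go to 1, an L position)
n=4: L (options 3(W), 2(W) are all W)
n=5: W (go to 4, an L position)
n=6: W (go to 4, an L position)
n=7: L (options 6(W), 5(W), 0(W) are all W)
n=8: W (go to 7, an L position)
n=9: W (go to 7, an L position)
n=10: L (options 9(W), 8(W), 3(W) are all W)
n=11: W (go to 10, an L position)
n=12: W (go to 10, an L position)
n=13: L (options 12(W), 11(W), 6(W) are all W)
n=14: W (go to 13, an L position)
n=15: W (go to 13, an L position)
n=16: L (options 15(W), 14(W), 9(W) are all W)
n=17: W (go to 16, an L position)
n=18: W (go to 16, an L position)
n=19: L (options 18(W), 17(W), 12(W) are all W)
n=20: W (go to 19, an L position)
n=21: W (go to 19, an L position)
n=22: L (options 21(W), 20(W), 15(W) are all W)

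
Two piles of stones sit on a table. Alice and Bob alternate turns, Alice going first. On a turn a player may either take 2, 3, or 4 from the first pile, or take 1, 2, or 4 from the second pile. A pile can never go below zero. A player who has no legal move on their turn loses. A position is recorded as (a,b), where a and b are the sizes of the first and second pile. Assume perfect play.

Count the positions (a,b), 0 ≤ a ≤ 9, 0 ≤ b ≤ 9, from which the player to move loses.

Label each position W (a win for the player to move) or L (a loss). A position with no legal move is L; any other position is W exactly when some move reaches an L, and L when every move reaches a W.
Every move lowers a or b (never raises either), so fill the grid row by row in increasing a, and left to right within a row: each cell's successors are then already labelled.
      b=0  b=1  b=2  b=3  b=4  b=5  b=6  b=7  b=8  b=9
a=0:    L    W    W    L    W    W    L    W    W    L
a=1:    L    W    W    L    W    W    L    W    W    L
a=2:    W    L    W    W    L    W    W    L    W    W
a=3:    W    L    W    W    L    W    W    L    W    W
a=4:    W    W    L    W    W    L    W    W    L    W
a=5:    W    W    L    W    W    L    W    W    L    W
a=6:    L    W    W    L    W    W    L    W    W    L
a=7:    L    W    W    L    W    W    L    W    W    L
a=8:    W    L    W    W    L    W    W    L    W    W
a=9:    W    L    W    W    L    W    W    L    W    W
Cells with no legal move (terminal, hence L): (0,0), (1,0).
The remaining L cells, each justified by listing all of its moves:
(0,3): →(0,2)(W), (0,1)(W) — all W, so L
(0,6): →(0,5)(W), (0,4)(W), (0,2)(W) — all W, so L
(0,9): →(0,8)(W), (0,7)(W), (0,5)(W) — all W, so L
(1,3): →(1,2)(W), (1,1)(W) — all W, so L
(1,6): →(1,5)(W), (1,4)(W), (1,2)(W) — all W, so L
(1,9): →(1,8)(W), (1,7)(W), (1,5)(W) — all W, so L
(2,1): →(0,1)(W), (2,0)(W) — all W, so L
(2,4): →(0,4)(W), (2,3)(W), (2,2)(W), (2,0)(W) — all W, so L
(2,7): →(0,7)(W), (2,6)(W), (2,5)(W), (2,3)(W) — all W, so L
(3,1): →(1,1)(W), (0,1)(W), (3,0)(W) — all W, so L
(3,4): →(1,4)(W), (0,4)(W), (3,3)(W), (3,2)(W), (3,0)(W) — all W, so L
(3,7): →(1,7)(W), (0,7)(W), (3,6)(W), (3,5)(W), (3,3)(W) — all W, so L
(4,2): →(2,2)(W), (1,2)(W), (0,2)(W), (4,1)(W), (4,0)(W) — all W, so L
(4,5): →(2,5)(W), (1,5)(W), (0,5)(W), (4,4)(W), (4,3)(W), (4,1)(W) — all W, so L
(4,8): →(2,8)(W), (1,8)(W), (0,8)(W), (4,7)(W), (4,6)(W), (4,4)(W) — all W, so L
(5,2): →(3,2)(W), (2,2)(W), (1,2)(W), (5,1)(W), (5,0)(W) — all W, so L
(5,5): →(3,5)(W), (2,5)(W), (1,5)(W), (5,4)(W), (5,3)(W), (5,1)(W) — all W, so L
(5,8): →(3,8)(W), (2,8)(W), (1,8)(W), (5,7)(W), (5,6)(W), (5,4)(W) — all W, so L
(6,0): →(4,0)(W), (3,0)(W), (2,0)(W) — all W, so L
(6,3): →(4,3)(W), (3,3)(W), (2,3)(W), (6,2)(W), (6,1)(W) — all W, so L
(6,6): →(4,6)(W), (3,6)(W), (2,6)(W), (6,5)(W), (6,4)(W), (6,2)(W) — all W, so L
(6,9): →(4,9)(W), (3,9)(W), (2,9)(W), (6,8)(W), (6,7)(W), (6,5)(W) — all W, so L
(7,0): →(5,0)(W), (4,0)(W), (3,0)(W) — all W, so L
(7,3): →(5,3)(W), (4,3)(W), (3,3)(W), (7,2)(W), (7,1)(W) — all W, so L
(7,6): →(5,6)(W), (4,6)(W), (3,6)(W), (7,5)(W), (7,4)(W), (7,2)(W) — all W, so L
(7,9): →(5,9)(W), (4,9)(W), (3,9)(W), (7,8)(W), (7,7)(W), (7,5)(W) — all W, so L
(8,1): →(6,1)(W), (5,1)(W), (4,1)(W), (8,0)(W) — all W, so L
(8,4): →(6,4)(W), (5,4)(W), (4,4)(W), (8,3)(W), (8,2)(W), (8,0)(W) — all W, so L
(8,7): →(6,7)(W), (5,7)(W), (4,7)(W), (8,6)(W), (8,5)(W), (8,3)(W) — all W, so L
(9,1): →(7,1)(W), (6,1)(W), (5,1)(W), (9,0)(W) — all W, so L
(9,4): →(7,4)(W), (6,4)(W), (5,4)(W), (9,3)(W), (9,2)(W), (9,0)(W) — all W, so L
(9,7): →(7,7)(W), (6,7)(W), (5,7)(W), (9,6)(W), (9,5)(W), (9,3)(W) — all W, so L
Every other cell has at least one move into one of the L cells above, so it is W.
L cells per row: a=0: 4, a=1: 4, a=2: 3, a=3: 3, a=4: 3, a=5: 3, a=6: 4, a=7: 4, a=8: 3, a=9: 3; total 34.

34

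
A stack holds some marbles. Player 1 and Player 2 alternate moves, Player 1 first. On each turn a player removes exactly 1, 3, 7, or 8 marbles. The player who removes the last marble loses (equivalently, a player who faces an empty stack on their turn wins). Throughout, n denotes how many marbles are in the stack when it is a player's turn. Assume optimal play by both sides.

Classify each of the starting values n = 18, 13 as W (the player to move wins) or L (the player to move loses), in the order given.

Build the W/L table. Terminal = W. A non-terminal position is W if it has a move to some L; otherwise it is L.
n=0: no move; the opponent has just taken the last marble and therefore loses → W
n=1: L (sole option 0(W) is W)
n=2: W (go to 1, an L position)
n=3: L (options 2(W), 0(W) are all W)
n=4: W (go to 3, an L position)
n=5: L (options 4(W), 2(W) are all W)
n=6: W (go to 5, an L position)
n=7: L (options 6(W), 4(W), 0(W) are all W)
n=8: W (go to 7, an L position)
n=9: W (go to 1, an L position)
n=10: W (go to 7, an L position)
n=11: W (go to 3, an L position)
n=12: W (go to 5, an L position)
n=13: W (go to 5, an L position)
n=14: W (go to 7, an L position)
n=15: W (go to 7, an L position)
n=16: L (options 15(W), 13(W), 9(W), 8(W) are all W)
n=17: W (go to 16, an L position)
n=18: L (options 17(W), 15(W), 11(W), 10(W) are all W)

18: L, 13: W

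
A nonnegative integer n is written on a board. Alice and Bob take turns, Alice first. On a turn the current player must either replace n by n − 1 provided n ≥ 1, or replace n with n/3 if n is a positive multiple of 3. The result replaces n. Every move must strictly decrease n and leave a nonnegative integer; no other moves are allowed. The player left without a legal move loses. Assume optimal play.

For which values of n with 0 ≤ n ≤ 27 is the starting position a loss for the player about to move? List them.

Use the standard recursion: the mover loses at a terminal position; elsewhere, the mover wins exactly when some move hands the opponent an L position.
n=0: no move → L
n=1: W (go to 0, an L position)
n=2: L (sole option 1(W) is W)
n=3: W (go to 2, an L position)
n=4: L (sole option 3(W) is W)
n=5: W (go to 4, an L position)
n=6: W (go to 2, an L position)
n=7: L (sole option 6(W) is W)
n=8: W (go to 7, an L position)
n=9: L (options 3(W), 8(W) are all W)
n=10: W (go to 9, an L position)
n=11: L (sole option 10(W) is W)
n=12: W (go to 4, an L position)
n=13: L (sole option 12(W) is W)
n=14: W (go to 13, an L position)
n=15: L (options 5(W), 14(W) are all W)
n=16: W (go to 15, an L position)
n=17: L (sole option 16(W) is W)
n=18: W (go to 17, an L position)
n=19: L (sole option 18(W) is W)
n=20: W (go to 19, an L position)
n=21: W (go to 7, an L position)
n=22: L (sole option 21(W) is W)
n=23: W (go to 22, an L position)
n=24: L (options 8(W), 23(W) are all W)
n=25: W (go to 24, an L position)
n=26: L (sole option 25(W) is W)
n=27: W (go to 9, an L position)
The losing starting values of n are exactly the entries labelled L in this table (13 of them).

0, 2, 4, 7, 9, 11, 13, 15, 17, 19, 22, 24, 26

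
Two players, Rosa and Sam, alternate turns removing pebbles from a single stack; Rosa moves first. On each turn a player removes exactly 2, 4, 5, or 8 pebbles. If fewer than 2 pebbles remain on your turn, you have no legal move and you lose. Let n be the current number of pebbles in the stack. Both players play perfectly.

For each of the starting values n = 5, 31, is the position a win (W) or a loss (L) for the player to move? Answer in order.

Compute win/loss labels from the base case upward. A position with no move is L. Any other position is W if it can reach an L in one move, else L.
n=0: no move → L
n=1: no move → L
n=2: can move to 0, which is L ⇒ W
n=3: can move to 1, which is L ⇒ W
n=4: can move to 0, which is L ⇒ W
n=5: can move to 1, which is L ⇒ W
n=6: can move to 1, which is L ⇒ W
n=7: moves to 5(W), 3(W), 2(W); every one is W ⇒ L
n=8: can move to 0, which is L ⇒ W
n=9: can move to 7, which is L ⇒ W
n=10: moves to 8(W), 6(W), 5(W), 2(W); every one is W ⇒ L
n=11: can move to 7, which is L ⇒ W
n=12: can move to 10, which is L ⇒ W
n=13: moves to 11(W), 9(W), 8(W), 5(W); every one is W ⇒ L
n=14: can move to 10, which is L ⇒ W
n=15: can move to 13, which is L ⇒ W
n=16: moves to 14(W), 12(W), 11(W), 8(W); every one is W ⇒ L
n=17: can move to 13, which is L ⇒ W
n=18: can move to 16, which is L ⇒ W
n=19: moves to 17(W), 15(W), 14(W), 11(W); every one is W ⇒ L
n=20: can move to 16, which is L ⇒ W
n=21: can move to 19, which is L ⇒ W
n=22: moves to 20(W), 18(W), 17(W), 14(W); every one is W ⇒ L
n=23: can move to 19, which is L ⇒ W
n=24: can move to 22, which is L ⇒ W
n=25: moves to 23(W), 21(W), 20(W), 17(W); every one is W ⇒ L
n=26: can move to 22, which is L ⇒ W
n=27: can move to 25, which is L ⇒ W
n=28: moves to 26(W), 24(W), 23(W), 20(W); every one is W ⇒ L
n=29: can move to 25, which is L ⇒ W
n=30: can move to 28, which is L ⇒ W
n=31: moves to 29(W), 27(W), 26(W), 23(W); every one is W ⇒ L

5: W, 31: L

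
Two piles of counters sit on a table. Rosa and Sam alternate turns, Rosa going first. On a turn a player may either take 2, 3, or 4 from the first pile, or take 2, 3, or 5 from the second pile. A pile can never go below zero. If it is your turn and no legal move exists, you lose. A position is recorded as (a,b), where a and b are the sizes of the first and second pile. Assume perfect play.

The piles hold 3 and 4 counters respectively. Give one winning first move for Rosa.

Move to (3,2).

Compute win/loss labels from the base case upward. A position with no move is L. Any other position is W if it can reach an L in one move, else L.
No move ever increases a pile, so every position that can arise here has a ≤ 3 and b ≤ 4; it is enough to label the cells with 0 ≤ a ≤ 3 and 0 ≤ b ≤ 4.
Every move lowers a or b (never raises either), so fill the grid row by row in increasing a, and left to right within a row: each cell's successors are then already labelled.
      b=0  b=1  b=2  b=3  b=4
a=0:    L    L    W    W    W
a=1:    L    L    W    W    W
a=2:    W    W    L    L    W
a=3:    W    W    L    L    W
Cells with no legal move (terminal, hence L): (0,0), (0,1), (1,0), (1,1).
The remaining L cells, each justified by listing all of its moves:
(2,2): L (options (0,2)(W), (2,0)(W) are all W)
(2,3): L (options (0,3)(W), (2,1)(W), (2,0)(W) are all W)
(3,2): L (options (1,2)(W), (0,2)(W), (3,0)(W) are all W)
(3,3): L (options (1,3)(W), (0,3)(W), (3,1)(W), (3,0)(W) are all W)
Every other cell has at least one move into one of the L cells above, so it is W.
From (3,4), the L positions reachable in one move are: (3,2).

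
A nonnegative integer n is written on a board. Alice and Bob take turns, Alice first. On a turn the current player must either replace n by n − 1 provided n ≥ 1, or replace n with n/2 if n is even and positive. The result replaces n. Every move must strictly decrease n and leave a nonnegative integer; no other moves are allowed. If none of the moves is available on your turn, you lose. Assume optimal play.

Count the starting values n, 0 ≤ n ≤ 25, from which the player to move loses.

Label each position W (a win for the player to move) or L (a loss). A position with no legal move is L; any other position is W exactly when some move reaches an L, and L when every move reaches a W.
n=0: no move → L
n=1: can move to 0, which is L ⇒ W
n=2: the only move is to 1(W), a W ⇒ L
n=3: can move to 2, which is L ⇒ W
n=4: can move to 2, which is L ⇒ W
n=5: the only move is to 4(W), a W ⇒ L
n=6: can move to 5, which is L ⇒ W
n=7: the only move is to 6(W), a W ⇒ L
n=8: can move to 7, which is L ⇒ W
n=9: the only move is to 8(W), a W ⇒ L
n=10: can move to 5, which is L ⇒ W
n=11: the only move is to 10(W), a W ⇒ L
n=12: can move to 11, which is L ⇒ W
n=13: the only move is to 12(W), a W ⇒ L
n=14: can move to 7, which is L ⇒ W
n=15: the only move is to 14(W), a W ⇒ L
n=16: can move to 15, which is L ⇒ W
n=17: the only move is to 16(W), a W ⇒ L
n=18: can move to 9, which is L ⇒ W
n=19: the only move is to 18(W), a W ⇒ L
n=20: can move to 19, which is L ⇒ W
n=21: the only move is to 20(W), a W ⇒ L
n=22: can move to 11, which is L ⇒ W
n=23: the only move is to 22(W), a W ⇒ L
n=24: can move to 23, which is L ⇒ W
n=25: the only move is to 24(W), a W ⇒ L
L entries with 0 ≤ n ≤ 25: n = 0, 2, 5, 7, 9, 11, 13, 15, 17, 19, 21, 23, 25; that makes 13.

13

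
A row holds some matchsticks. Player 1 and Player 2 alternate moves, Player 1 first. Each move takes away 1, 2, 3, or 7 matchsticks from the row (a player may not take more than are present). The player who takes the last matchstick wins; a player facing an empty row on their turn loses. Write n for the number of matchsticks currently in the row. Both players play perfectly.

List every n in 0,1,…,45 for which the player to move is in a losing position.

Work bottom-up. With no move the player to move loses. Otherwise the position is W if at least one move leads to an L position for the opponent, and L if every move leads to a W.
n=0: no move → L
n=1: W (go to 0, an L position)
n=2: W (go to 0, an L position)
n=3: W (go to 0, an L position)
n=4: L (options 3(W), 2(W), 1(W) are all W)
n=5: W (go to 4, an L position)
n=6: W (go to 4, an L position)
n=7: W (go to 4, an L position)
n=8: L (options 7(W), 6(W), 5(W), 1(W) are all W)
n=9: W (go to 8, an L position)
n=10: W (go to 8, an L position)
n=11: W (go to 8, an L position)
n=12: L (options 11(W), 10(W), 9(W), 5(W) are all W)
n=13: W (go to 12, an L position)
n=14: W (go to 12, an L position)
n=15: W (go to 12, an L position)
n=16: L (options 15(W), 14(W), 13(W), 9(W) are all W)
n=17: W (go to 16, an L position)
n=18: W (go to 16, an L position)
n=19: W (go to 16, an L position)
n=20: L (options 19(W), 18(W), 17(W), 13(W) are all W)
n=21: W (go to 20, an L position)
n=22: W (go to 20, an L position)
n=23: W (go to 20, an L position)
n=24: L (options 23(W), 22(W), 21(W), 17(W) are all W)
n=25: W (go to 24, an L position)
n=26: W (go to 24, an L position)
n=27: W (go to 24, an L position)
n=28: L (options 27(W), 26(W), 25(W), 21(W) are all W)
n=29: W (go to 28, an L position)
n=30: W (go to 28, an L position)
n=31: W (go to 28, an L position)
n=32: L (options 31(W), 30(W), 29(W), 25(W) are all W)
n=33: W (go to 32, an L position)
n=34: W (go to 32, an L position)
n=35: W (go to 32, an L position)
n=36: L (options 35(W), 34(W), 33(W), 29(W) are all W)
n=37: W (go to 36, an L position)
n=38: W (go to 36, an L position)
n=39: W (go to 36, an L position)
n=40: L (options 39(W), 38(W), 37(W), 33(W) are all W)
n=41: W (go to 40, an L position)
n=42: W (go to 40, an L position)
n=43: W (go to 40, an L position)
n=44: L (options 43(W), 42(W), 41(W), 37(W) are all W)
n=45: W (go to 44, an L position)
Reading off the rows marked L gives the requested list; there are 12 such values of n.

0, 4, 8, 12, 16, 20, 24, 28, 32, 36, 40, 44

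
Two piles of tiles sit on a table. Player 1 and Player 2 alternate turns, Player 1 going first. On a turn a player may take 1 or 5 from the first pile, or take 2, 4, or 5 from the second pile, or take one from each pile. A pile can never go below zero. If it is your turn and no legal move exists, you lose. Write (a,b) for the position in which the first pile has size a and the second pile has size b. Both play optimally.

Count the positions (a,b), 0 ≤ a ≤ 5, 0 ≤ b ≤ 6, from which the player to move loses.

12

Positions with no move are L. A position that does have a move is losing for the player to move precisely when every available move leads to a winning position for the opponent. Fill in the labels:
Every move lowers a or b (never raises either), so fill the grid row by row in increasing a, and left to right within a row: each cell's successors are then already labelled.
      b=0  b=1  b=2  b=3  b=4  b=5  b=6
a=0:    L    L    W    W    W    W    W
a=1:    W    W    W    L    L    W    W
a=2:    L    L    W    W    W    W    W
a=3:    W    W    W    L    L    W    W
a=4:    L    L    W    W    W    W    W
a=5:    W    W    W    L    L    W    W
Cells with no legal move (terminal, hence L): (0,0), (0,1).
The remaining L cells, each justified by listing all of its moves:
(1,3): L (options (0,3)(W), (1,1)(W), (0,2)(W) are all W)
(1,4): L (options (0,4)(W), (1,2)(W), (1,0)(W), (0,3)(W) are all W)
(2,0): L (sole option (1,0)(W) is W)
(2,1): L (options (1,1)(W), (1,0)(W) are all W)
(3,3): L (options (2,3)(W), (3,1)(W), (2,2)(W) are all W)
(3,4): L (options (2,4)(W), (3,2)(W), (3,0)(W), (2,3)(W) are all W)
(4,0): L (sole option (3,0)(W) is W)
(4,1): L (options (3,1)(W), (3,0)(W) are all W)
(5,3): L (options (4,3)(W), (0,3)(W), (5,1)(W), (4,2)(W) are all W)
(5,4): L (options (4,4)(W), (0,4)(W), (5,2)(W), (5,0)(W), (4,3)(W) are all W)
Every other cell has at least one move into one of the L cells above, so it is W.
L cells per row: a=0: 2, a=1: 2, a=2: 2, a=3: 2, a=4: 2, a=5: 2; total 12.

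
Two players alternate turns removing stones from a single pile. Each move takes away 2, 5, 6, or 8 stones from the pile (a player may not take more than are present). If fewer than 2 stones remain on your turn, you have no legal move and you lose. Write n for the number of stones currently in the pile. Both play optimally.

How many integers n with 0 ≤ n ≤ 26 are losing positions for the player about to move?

Classify positions by backward induction: terminal positions (no move available) are L. From any other position, the mover wins iff some move reaches an L.
n=0: no move → L
n=1: no move → L
n=2: →0(L), so W
n=3: →1(L), so W
n=4: →2(W) only, which is W, so L
n=5: →0(L), so W
n=6: →4(L), so W
n=7: →1(L), so W
n=8: →0(L), so W
n=9: →4(L), so W
n=10: →4(L), so W
n=11: →9(W), 6(W), 5(W), 3(W) — all W, so L
n=12: →4(L), so W
n=13: →11(L), so W
n=14: →12(W), 9(W), 8(W), 6(W) — all W, so L
n=15: →13(W), 10(W), 9(W), 7(W) — all W, so L
n=16: →14(L), so W
n=17: →15(L), so W
n=18: →16(W), 13(W), 12(W), 10(W) — all W, so L
n=19: →14(L), so W
n=20: →18(L), so W
n=21: →15(L), so W
n=22: →14(L), so W
n=23: →18(L), so W
n=24: →18(L), so W
n=25: →23(W), 20(W), 19(W), 17(W) — all W, so L
n=26: →18(L), so W
L entries with 0 ≤ n ≤ 26: n = 0, 1, 4, 11, 14, 15, 18, 25; that makes 8.

8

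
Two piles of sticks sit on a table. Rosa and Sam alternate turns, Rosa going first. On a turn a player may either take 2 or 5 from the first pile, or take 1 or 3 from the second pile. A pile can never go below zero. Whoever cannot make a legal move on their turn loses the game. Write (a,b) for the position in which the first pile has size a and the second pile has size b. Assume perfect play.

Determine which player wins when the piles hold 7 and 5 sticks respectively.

Rosa wins.

Classify positions by backward induction: terminal positions (no move available) are L. From any other position, the mover wins iff some move reaches an L.
No move ever increases a pile, so every position that can arise here has a ≤ 7 and b ≤ 5; it is enough to label the cells with 0 ≤ a ≤ 7 and 0 ≤ b ≤ 5.
Every move lowers a or b (never raises either), so fill the grid row by row in increasing a, and left to right within a row: each cell's successors are then already labelled.
      b=0  b=1  b=2  b=3  b=4  b=5
a=0:    L    W    L    W    L    W
a=1:    L    W    L    W    L    W
a=2:    W    L    W    L    W    L
a=3:    W    L    W    L    W    L
a=4:    L    W    L    W    L    W
a=5:    W    W    W    W    W    W
a=6:    W    L    W    L    W    L
a=7:    L    W    L    W    L    W
Cells with no legal move (terminal, hence L): (0,0), (1,0).
The remaining L cells, each justified by listing all of its moves:
(0,2): the only move is to (0,1)(W), a W ⇒ L
(0,4): moves to (0,3)(W), (0,1)(W); every one is W ⇒ L
(1,2): the only move is to (1,1)(W), a W ⇒ L
(1,4): moves to (1,3)(W), (1,1)(W); every one is W ⇒ L
(2,1): moves to (0,1)(W), (2,0)(W); every one is W ⇒ L
(2,3): moves to (0,3)(W), (2,2)(W), (2,0)(W); every one is W ⇒ L
(2,5): moves to (0,5)(W), (2,4)(W), (2,2)(W); every one is W ⇒ L
(3,1): moves to (1,1)(W), (3,0)(W); every one is W ⇒ L
(3,3): moves to (1,3)(W), (3,2)(W), (3,0)(W); every one is W ⇒ L
(3,5): moves to (1,5)(W), (3,4)(W), (3,2)(W); every one is W ⇒ L
(4,0): the only move is to (2,0)(W), a W ⇒ L
(4,2): moves to (2,2)(W), (4,1)(W); every one is W ⇒ L
(4,4): moves to (2,4)(W), (4,3)(W), (4,1)(W); every one is W ⇒ L
(6,1): moves to (4,1)(W), (1,1)(W), (6,0)(W); every one is W ⇒ L
(6,3): moves to (4,3)(W), (1,3)(W), (6,2)(W), (6,0)(W); every one is W ⇒ L
(6,5): moves to (4,5)(W), (1,5)(W), (6,4)(W), (6,2)(W); every one is W ⇒ L
(7,0): moves to (5,0)(W), (2,0)(W); every one is W ⇒ L
(7,2): moves to (5,2)(W), (2,2)(W), (7,1)(W); every one is W ⇒ L
(7,4): moves to (5,4)(W), (2,4)(W), (7,3)(W), (7,1)(W); every one is W ⇒ L
Every other cell has at least one move into one of the L cells above, so it is W.
From (7,5) Rosa can move to (2,5), reaching an L position.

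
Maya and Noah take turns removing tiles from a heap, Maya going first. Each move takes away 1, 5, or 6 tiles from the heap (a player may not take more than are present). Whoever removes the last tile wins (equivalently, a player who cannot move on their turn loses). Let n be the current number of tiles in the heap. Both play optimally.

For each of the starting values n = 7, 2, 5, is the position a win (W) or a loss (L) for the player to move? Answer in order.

7: W, 2: L, 5: W

Positions with no move are L. A position that does have a move is losing for the player to move precisely when every available move leads to a winning position for the opponent. Fill in the labels:
n=0: no move → L
n=1: can move to 0, which is L ⇒ W
n=2: the only move is to 1(W), a W ⇒ L
n=3: can move to 2, which is L ⇒ W
n=4: the only move is to 3(W), a W ⇒ L
n=5: can move to 4, which is L ⇒ W
n=6: can move to 0, which is L ⇒ W
n=7: can move to 2, which is L ⇒ W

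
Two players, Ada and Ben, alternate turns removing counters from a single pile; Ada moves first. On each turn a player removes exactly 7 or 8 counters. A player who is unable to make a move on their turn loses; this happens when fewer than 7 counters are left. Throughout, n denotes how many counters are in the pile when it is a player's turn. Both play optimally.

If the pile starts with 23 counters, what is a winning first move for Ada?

Label each position W (a win for the player to move) or L (a loss). A position with no legal move is L; any other position is W exactly when some move reaches an L, and L when every move reaches a W.
n=0: no move → L
n=1: no move → L
n=2: no move → L
n=3: no move → L
n=4: no move → L
n=5: no move → L
n=6: no move → L
n=7: W (go to 0, an L position)
n=8: W (go to 1, an L position)
n=9: W (go to 2, an L position)
n=10: W (go to 3, an L position)
n=11: W (go to 4, an L position)
n=12: W (go to 5, an L position)
n=13: W (go to 6, an L position)
n=14: W (go to 6, an L position)
n=15: L (options 8(W), 7(W) are all W)
n=16: L (options 9(W), 8(W) are all W)
n=17: L (options 10(W), 9(W) are all W)
n=18: L (options 11(W), 10(W) are all W)
n=19: L (options 12(W), 11(W) are all W)
n=20: L (options 13(W), 12(W) are all W)
n=21: L (options 14(W), 13(W) are all W)
n=22: W (go to 15, an L position)
n=23: W (go to 16, an L position)
From 23, the L positions reachable in one move are: 16, 15. Any move reaching one of these is winning.

Remove 7, leaving 16.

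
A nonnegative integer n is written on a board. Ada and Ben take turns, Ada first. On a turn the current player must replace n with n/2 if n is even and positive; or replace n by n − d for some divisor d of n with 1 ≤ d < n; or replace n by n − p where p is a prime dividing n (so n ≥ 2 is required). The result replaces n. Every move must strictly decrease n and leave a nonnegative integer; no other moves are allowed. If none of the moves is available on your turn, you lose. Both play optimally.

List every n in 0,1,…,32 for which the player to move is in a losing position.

0, 1, 4, 9, 14, 20, 26, 32

Classify positions by backward induction: terminal positions (no move available) are L. From any other position, the mover wins iff some move reaches an L.
n=0: no move → L
n=1: no move → L
n=2: can move to 0, which is L ⇒ W
n=3: can move to 0, which is L ⇒ W
n=4: moves to 2(W), 3(W); every one is W ⇒ L
n=5: can move to 0, which is L ⇒ W
n=6: can move to 4, which is L ⇒ W
n=7: can move to 0, which is L ⇒ W
n=8: can move to 4, which is L ⇒ W
n=9: moves to 6(W), 8(W); every one is W ⇒ L
n=10: can move to 9, which is L ⇒ W
n=11: can move to 0, which is L ⇒ W
n=12: can move to 9, which is L ⇒ W
n=13: can move to 0, which is L ⇒ W
n=14: moves to 7(W), 12(W), 13(W); every one is W ⇒ L
n=15: can move to 14, which is L ⇒ W
n=16: can move to 14, which is L ⇒ W
n=17: can move to 0, which is L ⇒ W
n=18: can move to 9, which is L ⇒ W
n=19: can move to 0, which is L ⇒ W
n=20: moves to 10(W), 15(W), 16(W), 18(W), 19(W); every one is W ⇒ L
n=21: can move to 14, which is L ⇒ W
n=22: can move to 20, which is L ⇒ W
n=23: can move to 0, which is L ⇒ W
n=24: can move to 20, which is L ⇒ W
n=25: can move to 20, which is L ⇒ W
n=26: moves to 13(W), 24(W), 25(W); every one is W ⇒ L
n=27: can move to 26, which is L ⇒ W
n=28: can move to 14, which is L ⇒ W
n=29: can move to 0, which is L ⇒ W
n=30: can move to 20, which is L ⇒ W
n=31: can move to 0, which is L ⇒ W
n=32: moves to 16(W), 24(W), 28(W), 30(W), 31(W); every one is W ⇒ L
The losing starting values of n are exactly the entries labelled L in this table (8 of them).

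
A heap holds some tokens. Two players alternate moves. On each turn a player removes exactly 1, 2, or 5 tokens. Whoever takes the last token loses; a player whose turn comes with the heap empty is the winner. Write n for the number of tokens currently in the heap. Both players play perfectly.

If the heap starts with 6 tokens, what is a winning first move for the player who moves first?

Work bottom-up. With no move the player to move wins. Otherwise the position is W if at least one move leads to an L position for the opponent, and L if every move leads to a W.
n=0: no move; the opponent has just taken the last token and therefore loses → W
n=1: L (sole option 0(W) is W)
n=2: W (go to 1, an L position)
n=3: W (go to 1, an L position)
n=4: L (options 3(W), 2(W) are all W)
n=5: W (go to 4, an L position)
n=6: W (go to 4, an L position)
From 6, the L positions reachable in one move are: 4, 1. Any move reaching one of these is winning.

Remove 2, leaving 4.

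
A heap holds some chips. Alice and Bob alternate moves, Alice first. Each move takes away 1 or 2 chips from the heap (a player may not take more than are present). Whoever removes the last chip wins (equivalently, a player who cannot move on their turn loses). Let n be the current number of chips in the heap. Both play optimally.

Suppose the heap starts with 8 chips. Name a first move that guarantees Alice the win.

Remove 2, leaving 6.

Use the standard recursion: the mover loses at a terminal position; elsewhere, the mover wins exactly when some move hands the opponent an L position.
n=0: no move → L
n=1: can move to 0, which is L ⇒ W
n=2: can move to 0, which is L ⇒ W
n=3: moves to 2(W), 1(W); every one is W ⇒ L
n=4: can move to 3, which is L ⇒ W
n=5: can move to 3, which is L ⇒ W
n=6: moves to 5(W), 4(W); every one is W ⇒ L
n=7: can move to 6, which is L ⇒ W
n=8: can move to 6, which is L ⇒ W
From 8, the L positions reachable in one move are: 6.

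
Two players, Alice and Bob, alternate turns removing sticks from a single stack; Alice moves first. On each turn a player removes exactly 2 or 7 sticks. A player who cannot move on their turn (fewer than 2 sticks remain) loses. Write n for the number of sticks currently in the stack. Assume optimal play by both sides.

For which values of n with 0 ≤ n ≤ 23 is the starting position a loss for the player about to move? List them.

Build the W/L table. Terminal = L. A non-terminal position is W if it has a move to some L; otherwise it is L.
n=0: no move → L
n=1: no move → L
n=2: reaches L-position 0 → W
n=3: reaches L-position 1 → W
n=4: only reaches 2(W), which is W → L
n=5: only reaches 3(W), which is W → L
n=6: reaches L-position 4 → W
n=7: reaches L-position 5 → W
n=8: reaches L-position 1 → W
n=9: only reaches 7(W), 2(W), all W → L
n=10: only reaches 8(W), 3(W), all W → L
n=11: reaches L-position 9 → W
n=12: reaches L-position 10 → W
n=13: only reaches 11(W), 6(W), all W → L
n=14: only reaches 12(W), 7(W), all W → L
n=15: reaches L-position 13 → W
n=16: reaches L-position 14 → W
n=17: reaches L-position 10 → W
n=18: only reaches 16(W), 11(W), all W → L
n=19: only reaches 17(W), 12(W), all W → L
n=20: reaches L-position 18 → W
n=21: reaches L-position 19 → W
n=22: only reaches 20(W), 15(W), all W → L
n=23: only reaches 21(W), 16(W), all W → L
The losing starting values of n are exactly the entries labelled L in this table (12 of them).

0, 1, 4, 5, 9, 10, 13, 14, 18, 19, 22, 23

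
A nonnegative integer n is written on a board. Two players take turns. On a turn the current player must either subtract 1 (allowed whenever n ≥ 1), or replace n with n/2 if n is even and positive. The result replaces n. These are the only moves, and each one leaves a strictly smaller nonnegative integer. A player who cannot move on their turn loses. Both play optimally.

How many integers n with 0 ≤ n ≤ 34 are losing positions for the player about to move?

Classify positions by backward induction: terminal positions (no move available) are L. From any other position, the mover wins iff some move reaches an L.
n=0: no move → L
n=1: can move to 0, which is L ⇒ W
n=2: the only move is to 1(W), a W ⇒ L
n=3: can move to 2, which is L ⇒ W
n=4: can move to 2, which is L ⇒ W
n=5: the only move is to 4(W), a W ⇒ L
n=6: can move to 5, which is L ⇒ W
n=7: the only move is to 6(W), a W ⇒ L
n=8: can move to 7, which is L ⇒ W
n=9: the only move is to 8(W), a W ⇒ L
n=10: can move to 5, which is L ⇒ W
n=11: the only move is to 10(W), a W ⇒ L
n=12: can move to 11, which is L ⇒ W
n=13: the only move is to 12(W), a W ⇒ L
n=14: can move to 7, which is L ⇒ W
n=15: the only move is to 14(W), a W ⇒ L
n=16: can move to 15, which is L ⇒ W
n=17: the only move is to 16(W), a W ⇒ L
n=18: can move to 9, which is L ⇒ W
n=19: the only move is to 18(W), a W ⇒ L
n=20: can move to 19, which is L ⇒ W
n=21: the only move is to 20(W), a W ⇒ L
n=22: can move to 11, which is L ⇒ W
n=23: the only move is to 22(W), a W ⇒ L
n=24: can move to 23, which is L ⇒ W
n=25: the only move is to 24(W), a W ⇒ L
n=26: can move to 13, which is L ⇒ W
n=27: the only move is to 26(W), a W ⇒ L
n=28: can move to 27, which is L ⇒ W
n=29: the only move is to 28(W), a W ⇒ L
n=30: can move to 15, which is L ⇒ W
n=31: the only move is to 30(W), a W ⇒ L
n=32: can move to 31, which is L ⇒ W
n=33: the only move is to 32(W), a W ⇒ L
n=34: can move to 17, which is L ⇒ W
L entries with 0 ≤ n ≤ 34: n = 0, 2, 5, 7, 9, 11, 13, 15, 17, 19, 21, 23, 25, 27, 29, 31, 33; that makes 17.

17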